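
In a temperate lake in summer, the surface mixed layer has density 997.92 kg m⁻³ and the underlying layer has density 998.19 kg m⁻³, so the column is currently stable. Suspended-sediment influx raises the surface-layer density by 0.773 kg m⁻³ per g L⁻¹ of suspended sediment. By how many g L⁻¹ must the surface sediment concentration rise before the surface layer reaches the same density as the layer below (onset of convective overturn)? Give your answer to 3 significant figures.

0.349 g L⁻¹

Density deficit of the surface layer: 998.19 − 997.92 = 0.27 kg m⁻³.
Required change = 0.27 / 0.773 = 0.349 g L⁻¹.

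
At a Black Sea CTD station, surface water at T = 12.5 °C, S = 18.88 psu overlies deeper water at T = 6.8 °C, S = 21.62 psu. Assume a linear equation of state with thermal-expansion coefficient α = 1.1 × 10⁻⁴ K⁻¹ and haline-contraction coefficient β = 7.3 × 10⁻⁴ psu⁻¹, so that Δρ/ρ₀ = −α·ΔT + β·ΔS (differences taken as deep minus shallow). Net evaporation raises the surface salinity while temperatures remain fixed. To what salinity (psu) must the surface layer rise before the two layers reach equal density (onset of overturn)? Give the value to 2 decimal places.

Neutral buoyancy requires −α(T_deep − T_surf) + β(S_deep − S_surf′) = 0.
S_surf′ = S_deep − (α/β)·ΔT = 21.62 − (1.1 × 10⁻⁴/7.3 × 10⁻⁴)·(-5.7) = 22.4789 psu.
Increase required: 22.4789 − 18.88 = 3.5989 psu.

22.48 psu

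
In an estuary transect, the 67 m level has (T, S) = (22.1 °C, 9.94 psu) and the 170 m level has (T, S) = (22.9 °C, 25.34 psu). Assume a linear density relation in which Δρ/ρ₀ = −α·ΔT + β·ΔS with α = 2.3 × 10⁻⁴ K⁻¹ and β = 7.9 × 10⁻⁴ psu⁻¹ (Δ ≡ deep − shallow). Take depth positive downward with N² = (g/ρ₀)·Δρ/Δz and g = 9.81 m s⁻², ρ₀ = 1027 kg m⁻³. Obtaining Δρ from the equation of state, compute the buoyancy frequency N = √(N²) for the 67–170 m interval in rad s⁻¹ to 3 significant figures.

ΔT = +0.8 K, ΔS = +15.40 psu (deep − shallow).
Δρ/ρ₀ = −αΔT + βΔS = -1.84 × 10⁻⁴ + 0.012166 = 0.011982, so Δρ ≈ 12.31 kg m⁻³.
N² = (g/ρ₀)·Δρ/Δz = g·(Δρ/ρ₀)/Δz = 9.81 × 0.011982 / 103 = 1.1412 × 10⁻³ s⁻².
N = √(1.1412 × 10⁻³) = 0.033782 rad s⁻¹ ≈ 0.0338 rad s⁻¹.

0.0338 rad s⁻¹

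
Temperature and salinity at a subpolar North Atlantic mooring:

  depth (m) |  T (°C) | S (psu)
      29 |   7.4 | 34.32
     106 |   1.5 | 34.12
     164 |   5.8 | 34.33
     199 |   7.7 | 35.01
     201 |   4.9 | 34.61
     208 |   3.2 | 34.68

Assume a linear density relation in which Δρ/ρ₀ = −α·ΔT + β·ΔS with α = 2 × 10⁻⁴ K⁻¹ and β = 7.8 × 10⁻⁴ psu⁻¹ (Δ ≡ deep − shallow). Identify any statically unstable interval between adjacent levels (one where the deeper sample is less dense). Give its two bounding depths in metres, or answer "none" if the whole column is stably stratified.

106–164 m

Evaluate Δρ/ρ₀ = −αΔT + βΔS across each adjacent pair:
  29–106 m: −αΔT+βΔS = −(2 × 10⁻⁴)(-5.9)+(7.8 × 10⁻⁴)(-0.20) = 1.0 × 10⁻³ → stable
  106–164 m: −αΔT+βΔS = −(2 × 10⁻⁴)(+4.3)+(7.8 × 10⁻⁴)(+0.21) = -7.0 × 10⁻⁴ → UNSTABLE
  164–199 m: −αΔT+βΔS = −(2 × 10⁻⁴)(+1.9)+(7.8 × 10⁻⁴)(+0.68) = 1.5 × 10⁻⁴ → stable
  199–201 m: −αΔT+βΔS = −(2 × 10⁻⁴)(-2.8)+(7.8 × 10⁻⁴)(-0.40) = 2.5 × 10⁻⁴ → stable
  201–208 m: −αΔT+βΔS = −(2 × 10⁻⁴)(-1.7)+(7.8 × 10⁻⁴)(+0.07) = 3.9 × 10⁻⁴ → stable
The 106–164 m interval has Δρ < 0: lighter water underlies denser water.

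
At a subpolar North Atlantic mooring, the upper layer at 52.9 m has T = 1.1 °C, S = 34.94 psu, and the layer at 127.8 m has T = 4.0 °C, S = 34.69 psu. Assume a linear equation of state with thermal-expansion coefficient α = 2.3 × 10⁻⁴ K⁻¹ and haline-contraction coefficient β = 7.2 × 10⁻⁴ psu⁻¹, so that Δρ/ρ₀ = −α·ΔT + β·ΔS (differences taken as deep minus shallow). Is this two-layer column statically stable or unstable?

unstable

ΔT = 4.0 − 1.1 = +2.9 K and ΔS = 34.69 − 34.94 = -0.25 psu (deep − shallow).
−αΔT = -6.67 × 10⁻⁴; βΔS = -1.80 × 10⁻⁴; sum Δρ/ρ₀ = -8.47 × 10⁻⁴.
Δρ/ρ₀ < 0, so Δρ < 0: deeper water is lighter → statically unstable; the column would overturn.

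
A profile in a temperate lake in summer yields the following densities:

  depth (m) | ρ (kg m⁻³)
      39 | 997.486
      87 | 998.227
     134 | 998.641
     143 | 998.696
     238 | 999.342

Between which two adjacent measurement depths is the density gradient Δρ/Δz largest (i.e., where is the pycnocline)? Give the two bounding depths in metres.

39–87 m

Compute the density gradient over each adjacent pair:
  39–87 m: Δρ/Δz = 0.741/48 = 0.015 kg m⁻⁴
  87–134 m: Δρ/Δz = 0.414/47 = 8.8 × 10⁻³ kg m⁻⁴
  134–143 m: Δρ/Δz = 0.055/9 = 6.1 × 10⁻³ kg m⁻⁴
  143–238 m: Δρ/Δz = 0.646/95 = 6.8 × 10⁻³ kg m⁻⁴
The largest gradient is in the 39–87 m interval — the pycnocline.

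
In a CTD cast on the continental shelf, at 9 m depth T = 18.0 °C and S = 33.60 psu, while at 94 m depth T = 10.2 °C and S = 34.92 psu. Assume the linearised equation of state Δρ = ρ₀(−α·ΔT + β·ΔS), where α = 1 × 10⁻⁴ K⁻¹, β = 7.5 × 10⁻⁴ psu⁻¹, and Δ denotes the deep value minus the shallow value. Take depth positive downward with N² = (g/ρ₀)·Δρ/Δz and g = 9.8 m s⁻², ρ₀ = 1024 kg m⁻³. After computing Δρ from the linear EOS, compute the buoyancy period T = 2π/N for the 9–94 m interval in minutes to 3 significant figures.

ΔT = -7.8 K, ΔS = +1.32 psu (deep − shallow).
Δρ/ρ₀ = −αΔT + βΔS = 7.80 × 10⁻⁴ + 9.90 × 10⁻⁴ = 1.77 × 10⁻³, so Δρ ≈ 1.812 kg m⁻³.
N² = (g/ρ₀)·Δρ/Δz = g·(Δρ/ρ₀)/Δz = 9.8 × 1.77 × 10⁻³ / 85 = 2.0407 × 10⁻⁴ s⁻².
N = √(2.0407 × 10⁻⁴) = 0.014285 rad s⁻¹ → T = 2π/N = 439.84 s = 7.3307 min ≈ 7.33 min.

7.33 min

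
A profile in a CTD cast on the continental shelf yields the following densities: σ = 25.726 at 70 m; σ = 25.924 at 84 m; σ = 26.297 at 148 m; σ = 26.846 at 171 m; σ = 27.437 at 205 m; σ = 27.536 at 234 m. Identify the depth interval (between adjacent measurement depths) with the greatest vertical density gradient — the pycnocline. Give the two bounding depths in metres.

148–171 m

Compute the density gradient over each adjacent pair:
  70–84 m: Δρ/Δz = 0.198/14 = 0.014 kg m⁻⁴
  84–148 m: Δρ/Δz = 0.373/64 = 5.8 × 10⁻³ kg m⁻⁴
  148–171 m: Δρ/Δz = 0.549/23 = 0.024 kg m⁻⁴
  171–205 m: Δρ/Δz = 0.591/34 = 0.017 kg m⁻⁴
  205–234 m: Δρ/Δz = 0.099/29 = 3.4 × 10⁻³ kg m⁻⁴
The largest gradient is in the 148–171 m interval — the pycnocline.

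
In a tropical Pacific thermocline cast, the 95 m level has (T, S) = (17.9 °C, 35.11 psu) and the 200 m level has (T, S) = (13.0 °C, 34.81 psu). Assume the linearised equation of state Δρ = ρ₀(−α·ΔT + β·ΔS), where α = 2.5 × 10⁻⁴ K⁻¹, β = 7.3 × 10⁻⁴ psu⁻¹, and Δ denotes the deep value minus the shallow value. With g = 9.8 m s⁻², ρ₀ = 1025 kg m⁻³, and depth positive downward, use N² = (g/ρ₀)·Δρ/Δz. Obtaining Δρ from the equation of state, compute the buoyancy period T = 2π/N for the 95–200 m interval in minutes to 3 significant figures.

10.8 min

ΔT = -4.9 K, ΔS = -0.30 psu (deep − shallow).
Δρ/ρ₀ = −αΔT + βΔS = 1.225 × 10⁻³ − 2.19 × 10⁻⁴ = 1.006 × 10⁻³, so Δρ ≈ 1.031 kg m⁻³.
N² = (g/ρ₀)·Δρ/Δz = g·(Δρ/ρ₀)/Δz = 9.8 × 1.006 × 10⁻³ / 105 = 9.3893 × 10⁻⁵ s⁻².
N = √(9.3893 × 10⁻⁵) = 9.6898 × 10⁻³ rad s⁻¹ → T = 2π/N = 648.43 s = 10.807 min ≈ 10.8 min.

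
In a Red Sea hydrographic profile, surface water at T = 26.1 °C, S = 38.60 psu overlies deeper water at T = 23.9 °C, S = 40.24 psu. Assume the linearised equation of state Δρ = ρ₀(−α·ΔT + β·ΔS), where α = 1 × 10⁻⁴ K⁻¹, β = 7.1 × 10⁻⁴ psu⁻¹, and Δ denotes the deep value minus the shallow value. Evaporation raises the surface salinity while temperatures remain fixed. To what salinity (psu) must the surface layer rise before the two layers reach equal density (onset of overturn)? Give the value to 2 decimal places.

40.55 psu

Neutral buoyancy requires −α(T_deep − T_surf) + β(S_deep − S_surf′) = 0.
S_surf′ = S_deep − (α/β)·ΔT = 40.24 − (1 × 10⁻⁴/7.1 × 10⁻⁴)·(-2.2) = 40.5499 psu.
Increase required: 40.5499 − 38.60 = 1.9499 psu.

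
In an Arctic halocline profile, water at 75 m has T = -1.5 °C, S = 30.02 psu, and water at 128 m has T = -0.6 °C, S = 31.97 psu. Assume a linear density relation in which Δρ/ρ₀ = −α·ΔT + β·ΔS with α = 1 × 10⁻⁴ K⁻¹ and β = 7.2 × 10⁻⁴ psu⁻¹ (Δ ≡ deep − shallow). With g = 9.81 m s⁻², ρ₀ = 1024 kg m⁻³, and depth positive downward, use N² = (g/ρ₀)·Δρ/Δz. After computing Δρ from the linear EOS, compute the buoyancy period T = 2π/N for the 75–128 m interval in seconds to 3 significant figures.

ΔT = +0.9 K, ΔS = +1.95 psu (deep − shallow).
Δρ/ρ₀ = −αΔT + βΔS = -9.00 × 10⁻⁵ + 1.404 × 10⁻³ = 1.314 × 10⁻³, so Δρ ≈ 1.346 kg m⁻³.
N² = (g/ρ₀)·Δρ/Δz = g·(Δρ/ρ₀)/Δz = 9.81 × 1.314 × 10⁻³ / 53 = 2.4321 × 10⁻⁴ s⁻².
N = √(2.4321 × 10⁻⁴) = 0.015595 rad s⁻¹ → T = 2π/N = 402.90 s ≈ 403 s.

403 s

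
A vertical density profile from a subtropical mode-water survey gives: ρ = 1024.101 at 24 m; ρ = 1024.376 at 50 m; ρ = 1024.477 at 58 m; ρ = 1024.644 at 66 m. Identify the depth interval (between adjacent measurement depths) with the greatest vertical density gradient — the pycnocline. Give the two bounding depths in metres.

58–66 m

Compute the density gradient over each adjacent pair:
  24–50 m: Δρ/Δz = 0.275/26 = 0.011 kg m⁻⁴
  50–58 m: Δρ/Δz = 0.101/8 = 0.013 kg m⁻⁴
  58–66 m: Δρ/Δz = 0.167/8 = 0.021 kg m⁻⁴
The largest gradient is in the 58–66 m interval — the pycnocline.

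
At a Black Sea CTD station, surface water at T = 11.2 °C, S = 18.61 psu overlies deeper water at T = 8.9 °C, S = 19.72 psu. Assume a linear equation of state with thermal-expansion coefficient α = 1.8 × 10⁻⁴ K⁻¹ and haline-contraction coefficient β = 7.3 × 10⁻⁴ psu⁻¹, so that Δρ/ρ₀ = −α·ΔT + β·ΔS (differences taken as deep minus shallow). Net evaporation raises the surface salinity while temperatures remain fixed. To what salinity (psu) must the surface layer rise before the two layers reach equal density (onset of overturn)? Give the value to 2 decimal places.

Neutral buoyancy requires −α(T_deep − T_surf) + β(S_deep − S_surf′) = 0.
S_surf′ = S_deep − (α/β)·ΔT = 19.72 − (1.8 × 10⁻⁴/7.3 × 10⁻⁴)·(-2.3) = 20.2871 psu.
Increase required: 20.2871 − 18.61 = 1.6771 psu.

20.29 psu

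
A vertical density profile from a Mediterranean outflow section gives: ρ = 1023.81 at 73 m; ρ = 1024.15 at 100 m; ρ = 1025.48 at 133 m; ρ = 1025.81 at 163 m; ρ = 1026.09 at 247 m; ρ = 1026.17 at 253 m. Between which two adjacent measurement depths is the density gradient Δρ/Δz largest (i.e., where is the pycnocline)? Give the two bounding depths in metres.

Compute the density gradient over each adjacent pair:
  73–100 m: Δρ/Δz = 0.34/27 = 0.013 kg m⁻⁴
  100–133 m: Δρ/Δz = 1.33/33 = 0.040 kg m⁻⁴
  133–163 m: Δρ/Δz = 0.33/30 = 0.011 kg m⁻⁴
  163–247 m: Δρ/Δz = 0.28/84 = 3.3 × 10⁻³ kg m⁻⁴
  247–253 m: Δρ/Δz = 0.08/6 = 0.013 kg m⁻⁴
The largest gradient is in the 100–133 m interval — the pycnocline.

100–133 m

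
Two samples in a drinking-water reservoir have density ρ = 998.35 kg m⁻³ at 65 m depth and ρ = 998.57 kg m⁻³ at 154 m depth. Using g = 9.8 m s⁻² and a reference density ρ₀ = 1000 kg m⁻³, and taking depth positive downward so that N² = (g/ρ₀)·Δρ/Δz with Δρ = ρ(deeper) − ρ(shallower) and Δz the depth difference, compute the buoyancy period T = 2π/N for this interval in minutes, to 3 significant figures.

21.3 min

Δρ = 998.57 − 998.35 = 0.22 kg m⁻³ over Δz = 154 − 65 = 89 m.
N² = (9.8/1000) × (0.22/89) = 2.4225 × 10⁻⁵ s⁻².
N = √(2.4225 × 10⁻⁵) = 4.9219 × 10⁻³ rad s⁻¹, so T = 2π/N = 1.2766 × 10³ s = 21.277 min ≈ 21.3 min.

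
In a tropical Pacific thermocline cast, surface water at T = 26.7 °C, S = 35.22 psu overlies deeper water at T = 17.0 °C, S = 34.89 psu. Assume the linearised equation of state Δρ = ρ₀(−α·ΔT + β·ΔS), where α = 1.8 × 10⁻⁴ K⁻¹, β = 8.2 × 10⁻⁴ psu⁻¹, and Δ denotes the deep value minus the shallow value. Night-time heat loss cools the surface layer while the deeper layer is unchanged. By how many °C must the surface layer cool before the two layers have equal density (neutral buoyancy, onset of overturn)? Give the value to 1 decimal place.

Neutral buoyancy requires Δρ = 0, i.e. −α(T_deep − T_surf′) + β(S_deep − S_surf) = 0.
T_surf′ = T_deep − (β/α)·ΔS = 17.0 − (8.2 × 10⁻⁴/1.8 × 10⁻⁴)·(-0.33) = 18.503 °C.
Cooling required: 26.7 − (18.503) = 8.197 °C.

8.2 °C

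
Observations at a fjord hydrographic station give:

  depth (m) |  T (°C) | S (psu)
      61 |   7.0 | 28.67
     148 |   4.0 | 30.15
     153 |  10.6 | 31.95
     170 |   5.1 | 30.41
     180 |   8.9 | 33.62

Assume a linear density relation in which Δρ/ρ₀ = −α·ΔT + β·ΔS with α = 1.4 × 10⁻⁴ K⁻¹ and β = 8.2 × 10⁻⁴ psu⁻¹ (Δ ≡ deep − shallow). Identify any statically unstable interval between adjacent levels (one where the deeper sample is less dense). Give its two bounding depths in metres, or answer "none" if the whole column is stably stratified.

Evaluate Δρ/ρ₀ = −αΔT + βΔS across each adjacent pair:
  61–148 m: −αΔT+βΔS = −(1.4 × 10⁻⁴)(-3.0)+(8.2 × 10⁻⁴)(+1.48) = 1.6 × 10⁻³ → stable
  148–153 m: −αΔT+βΔS = −(1.4 × 10⁻⁴)(+6.6)+(8.2 × 10⁻⁴)(+1.80) = 5.5 × 10⁻⁴ → stable
  153–170 m: −αΔT+βΔS = −(1.4 × 10⁻⁴)(-5.5)+(8.2 × 10⁻⁴)(-1.54) = -4.9 × 10⁻⁴ → UNSTABLE
  170–180 m: −αΔT+βΔS = −(1.4 × 10⁻⁴)(+3.8)+(8.2 × 10⁻⁴)(+3.21) = 2.1 × 10⁻³ → stable
The 153–170 m interval has Δρ < 0: lighter water underlies denser water.

153–170 m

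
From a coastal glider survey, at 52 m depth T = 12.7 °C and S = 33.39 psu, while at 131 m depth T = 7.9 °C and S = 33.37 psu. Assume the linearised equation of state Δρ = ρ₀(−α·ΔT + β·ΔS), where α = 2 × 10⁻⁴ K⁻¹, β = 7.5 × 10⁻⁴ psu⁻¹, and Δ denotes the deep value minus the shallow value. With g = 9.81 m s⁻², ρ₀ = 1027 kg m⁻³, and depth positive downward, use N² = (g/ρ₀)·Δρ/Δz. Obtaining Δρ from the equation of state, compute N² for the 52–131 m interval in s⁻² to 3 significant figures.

1.17 × 10⁻⁴ s⁻²

ΔT = -4.8 K, ΔS = -0.02 psu (deep − shallow).
Δρ/ρ₀ = −αΔT + βΔS = 9.60 × 10⁻⁴ − 1.50 × 10⁻⁵ = 9.45 × 10⁻⁴, so Δρ ≈ 0.9705 kg m⁻³.
N² = (g/ρ₀)·Δρ/Δz = g·(Δρ/ρ₀)/Δz = 9.81 × 9.45 × 10⁻⁴ / 79 = 1.1735 × 10⁻⁴ s⁻² ≈ 1.17 × 10⁻⁴ s⁻².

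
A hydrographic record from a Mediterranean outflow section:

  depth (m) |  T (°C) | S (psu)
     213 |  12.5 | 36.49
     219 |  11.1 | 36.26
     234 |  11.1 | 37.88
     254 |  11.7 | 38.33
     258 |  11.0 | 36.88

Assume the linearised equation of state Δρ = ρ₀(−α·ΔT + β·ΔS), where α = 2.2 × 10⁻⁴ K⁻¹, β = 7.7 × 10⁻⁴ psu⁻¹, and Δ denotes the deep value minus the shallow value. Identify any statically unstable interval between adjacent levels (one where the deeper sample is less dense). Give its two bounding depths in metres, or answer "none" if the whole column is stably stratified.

254–258 m

Evaluate Δρ/ρ₀ = −αΔT + βΔS across each adjacent pair:
  213–219 m: −αΔT+βΔS = −(2.2 × 10⁻⁴)(-1.4)+(7.7 × 10⁻⁴)(-0.23) = 1.3 × 10⁻⁴ → stable
  219–234 m: −αΔT+βΔS = −(2.2 × 10⁻⁴)(+0.0)+(7.7 × 10⁻⁴)(+1.62) = 1.2 × 10⁻³ → stable
  234–254 m: −αΔT+βΔS = −(2.2 × 10⁻⁴)(+0.6)+(7.7 × 10⁻⁴)(+0.45) = 2.1 × 10⁻⁴ → stable
  254–258 m: −αΔT+βΔS = −(2.2 × 10⁻⁴)(-0.7)+(7.7 × 10⁻⁴)(-1.45) = -9.6 × 10⁻⁴ → UNSTABLE
The 254–258 m interval has Δρ < 0: lighter water underlies denser water.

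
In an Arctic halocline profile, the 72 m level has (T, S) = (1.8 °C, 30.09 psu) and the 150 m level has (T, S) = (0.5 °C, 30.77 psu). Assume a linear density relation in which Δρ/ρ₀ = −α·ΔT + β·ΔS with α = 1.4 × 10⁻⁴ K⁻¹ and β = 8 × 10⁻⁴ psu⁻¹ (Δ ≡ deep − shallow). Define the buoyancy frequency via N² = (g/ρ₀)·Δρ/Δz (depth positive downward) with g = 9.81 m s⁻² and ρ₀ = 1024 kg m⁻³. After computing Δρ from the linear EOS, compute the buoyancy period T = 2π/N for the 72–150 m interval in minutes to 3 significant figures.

ΔT = -1.3 K, ΔS = +0.68 psu (deep − shallow).
Δρ/ρ₀ = −αΔT + βΔS = 1.82 × 10⁻⁴ + 5.44 × 10⁻⁴ = 7.26 × 10⁻⁴, so Δρ ≈ 0.7434 kg m⁻³.
N² = (g/ρ₀)·Δρ/Δz = g·(Δρ/ρ₀)/Δz = 9.81 × 7.26 × 10⁻⁴ / 78 = 9.1308 × 10⁻⁵ s⁻².
N = √(9.1308 × 10⁻⁵) = 9.5555 × 10⁻³ rad s⁻¹ → T = 2π/N = 657.55 s = 10.959 min ≈ 11.0 min.

11.0 min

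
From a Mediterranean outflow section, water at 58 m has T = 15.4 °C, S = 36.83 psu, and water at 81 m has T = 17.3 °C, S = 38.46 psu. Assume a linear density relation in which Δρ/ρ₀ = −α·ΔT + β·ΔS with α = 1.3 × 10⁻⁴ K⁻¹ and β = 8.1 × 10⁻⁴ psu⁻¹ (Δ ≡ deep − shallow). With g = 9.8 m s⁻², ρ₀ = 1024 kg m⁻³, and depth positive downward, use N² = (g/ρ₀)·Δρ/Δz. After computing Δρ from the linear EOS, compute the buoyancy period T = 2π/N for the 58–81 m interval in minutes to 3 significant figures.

4.90 min

ΔT = +1.9 K, ΔS = +1.63 psu (deep − shallow).
Δρ/ρ₀ = −αΔT + βΔS = -2.47 × 10⁻⁴ + 1.3203 × 10⁻³ = 1.0733 × 10⁻³, so Δρ ≈ 1.099 kg m⁻³.
N² = (g/ρ₀)·Δρ/Δz = g·(Δρ/ρ₀)/Δz = 9.8 × 1.0733 × 10⁻³ / 23 = 4.5732 × 10⁻⁴ s⁻².
N = √(4.5732 × 10⁻⁴) = 0.021385 rad s⁻¹ → T = 2π/N = 293.81 s = 4.8968 min ≈ 4.90 min.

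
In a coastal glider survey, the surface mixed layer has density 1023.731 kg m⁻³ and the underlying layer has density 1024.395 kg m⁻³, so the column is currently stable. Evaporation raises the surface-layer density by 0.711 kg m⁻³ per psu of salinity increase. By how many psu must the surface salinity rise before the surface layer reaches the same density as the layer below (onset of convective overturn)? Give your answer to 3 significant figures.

Density deficit of the surface layer: 1024.395 − 1023.731 = 0.664 kg m⁻³.
Required change = 0.664 / 0.711 = 0.934 psu.

0.934 psu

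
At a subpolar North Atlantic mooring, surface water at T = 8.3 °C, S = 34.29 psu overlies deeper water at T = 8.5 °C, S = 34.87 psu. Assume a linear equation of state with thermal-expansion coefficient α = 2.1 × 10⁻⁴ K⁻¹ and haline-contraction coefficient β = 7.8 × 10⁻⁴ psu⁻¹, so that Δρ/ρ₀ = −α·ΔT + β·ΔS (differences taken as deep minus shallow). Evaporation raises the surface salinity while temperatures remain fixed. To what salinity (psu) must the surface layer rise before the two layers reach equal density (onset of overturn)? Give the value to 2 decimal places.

Neutral buoyancy requires −α(T_deep − T_surf) + β(S_deep − S_surf′) = 0.
S_surf′ = S_deep − (α/β)·ΔT = 34.87 − (2.1 × 10⁻⁴/7.8 × 10⁻⁴)·(+0.2) = 34.8162 psu.
Increase required: 34.8162 − 34.29 = 0.5262 psu.

34.82 psu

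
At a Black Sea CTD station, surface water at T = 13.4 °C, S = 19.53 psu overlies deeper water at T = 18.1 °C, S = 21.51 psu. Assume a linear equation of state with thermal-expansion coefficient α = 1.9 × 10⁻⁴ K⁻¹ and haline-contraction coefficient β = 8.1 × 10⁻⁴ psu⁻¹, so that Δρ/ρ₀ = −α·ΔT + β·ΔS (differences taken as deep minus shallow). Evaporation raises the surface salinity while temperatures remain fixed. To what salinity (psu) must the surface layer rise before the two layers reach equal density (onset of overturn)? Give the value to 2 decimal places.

20.41 psu

Neutral buoyancy requires −α(T_deep − T_surf) + β(S_deep − S_surf′) = 0.
S_surf′ = S_deep − (α/β)·ΔT = 21.51 − (1.9 × 10⁻⁴/8.1 × 10⁻⁴)·(+4.7) = 20.4075 psu.
Increase required: 20.4075 − 19.53 = 0.8775 psu.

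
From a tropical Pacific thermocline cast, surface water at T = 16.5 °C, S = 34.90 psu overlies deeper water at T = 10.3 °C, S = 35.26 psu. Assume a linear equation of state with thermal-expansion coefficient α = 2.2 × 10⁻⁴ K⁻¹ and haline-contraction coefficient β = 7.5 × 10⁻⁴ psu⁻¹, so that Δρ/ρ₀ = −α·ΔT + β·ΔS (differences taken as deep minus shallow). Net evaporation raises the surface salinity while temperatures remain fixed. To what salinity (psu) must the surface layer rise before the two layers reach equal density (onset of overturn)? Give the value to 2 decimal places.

37.08 psu

Neutral buoyancy requires −α(T_deep − T_surf) + β(S_deep − S_surf′) = 0.
S_surf′ = S_deep − (α/β)·ΔT = 35.26 − (2.2 × 10⁻⁴/7.5 × 10⁻⁴)·(-6.2) = 37.0787 psu.
Increase required: 37.0787 − 34.90 = 2.1787 psu.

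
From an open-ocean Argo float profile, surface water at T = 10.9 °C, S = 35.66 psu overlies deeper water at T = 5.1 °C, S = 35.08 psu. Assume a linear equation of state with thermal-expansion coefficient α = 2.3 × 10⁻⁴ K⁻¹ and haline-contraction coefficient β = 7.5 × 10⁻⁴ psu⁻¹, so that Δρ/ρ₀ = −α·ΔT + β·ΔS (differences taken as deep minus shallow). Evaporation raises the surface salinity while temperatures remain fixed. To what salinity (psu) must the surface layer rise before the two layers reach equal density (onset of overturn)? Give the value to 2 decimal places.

36.86 psu

Neutral buoyancy requires −α(T_deep − T_surf) + β(S_deep − S_surf′) = 0.
S_surf′ = S_deep − (α/β)·ΔT = 35.08 − (2.3 × 10⁻⁴/7.5 × 10⁻⁴)·(-5.8) = 36.8587 psu.
Increase required: 36.8587 − 35.66 = 1.1987 psu.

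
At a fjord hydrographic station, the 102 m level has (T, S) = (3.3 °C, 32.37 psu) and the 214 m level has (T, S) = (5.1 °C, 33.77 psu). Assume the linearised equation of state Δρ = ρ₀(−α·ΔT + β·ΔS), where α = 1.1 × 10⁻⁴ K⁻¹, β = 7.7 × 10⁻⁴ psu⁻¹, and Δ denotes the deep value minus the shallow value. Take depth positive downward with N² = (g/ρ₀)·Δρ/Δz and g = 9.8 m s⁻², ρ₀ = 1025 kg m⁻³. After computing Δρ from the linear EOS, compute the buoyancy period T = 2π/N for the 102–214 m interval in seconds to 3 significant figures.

716 s

ΔT = +1.8 K, ΔS = +1.40 psu (deep − shallow).
Δρ/ρ₀ = −αΔT + βΔS = -1.98 × 10⁻⁴ + 1.078 × 10⁻³ = 8.80 × 10⁻⁴, so Δρ ≈ 0.9020 kg m⁻³.
N² = (g/ρ₀)·Δρ/Δz = g·(Δρ/ρ₀)/Δz = 9.8 × 8.80 × 10⁻⁴ / 112 = 7.7000 × 10⁻⁵ s⁻².
N = √(7.7000 × 10⁻⁵) = 8.7750 × 10⁻³ rad s⁻¹ → T = 2π/N = 716.03 s ≈ 716 s.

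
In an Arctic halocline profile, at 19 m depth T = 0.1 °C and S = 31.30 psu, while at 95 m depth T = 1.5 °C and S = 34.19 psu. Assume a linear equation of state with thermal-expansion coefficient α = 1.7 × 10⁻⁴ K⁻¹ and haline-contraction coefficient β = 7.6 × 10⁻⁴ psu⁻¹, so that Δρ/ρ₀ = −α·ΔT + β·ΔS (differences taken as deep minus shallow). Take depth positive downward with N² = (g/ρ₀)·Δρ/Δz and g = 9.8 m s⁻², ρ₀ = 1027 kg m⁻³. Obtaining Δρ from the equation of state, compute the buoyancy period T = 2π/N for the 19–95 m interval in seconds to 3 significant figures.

ΔT = +1.4 K, ΔS = +2.89 psu (deep − shallow).
Δρ/ρ₀ = −αΔT + βΔS = -2.38 × 10⁻⁴ + 2.1964 × 10⁻³ = 1.9584 × 10⁻³, so Δρ ≈ 2.011 kg m⁻³.
N² = (g/ρ₀)·Δρ/Δz = g·(Δρ/ρ₀)/Δz = 9.8 × 1.9584 × 10⁻³ / 76 = 2.5253 × 10⁻⁴ s⁻².
N = √(2.5253 × 10⁻⁴) = 0.015891 rad s⁻¹ → T = 2π/N = 395.39 s ≈ 395 s.

395 s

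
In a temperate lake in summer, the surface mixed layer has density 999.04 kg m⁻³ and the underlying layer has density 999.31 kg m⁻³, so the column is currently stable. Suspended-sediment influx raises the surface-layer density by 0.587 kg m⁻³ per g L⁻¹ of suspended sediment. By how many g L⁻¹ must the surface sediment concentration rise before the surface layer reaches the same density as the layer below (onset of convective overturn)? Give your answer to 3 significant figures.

0.460 g L⁻¹

Density deficit of the surface layer: 999.31 − 999.04 = 0.27 kg m⁻³.
Required change = 0.27 / 0.587 = 0.460 g L⁻¹.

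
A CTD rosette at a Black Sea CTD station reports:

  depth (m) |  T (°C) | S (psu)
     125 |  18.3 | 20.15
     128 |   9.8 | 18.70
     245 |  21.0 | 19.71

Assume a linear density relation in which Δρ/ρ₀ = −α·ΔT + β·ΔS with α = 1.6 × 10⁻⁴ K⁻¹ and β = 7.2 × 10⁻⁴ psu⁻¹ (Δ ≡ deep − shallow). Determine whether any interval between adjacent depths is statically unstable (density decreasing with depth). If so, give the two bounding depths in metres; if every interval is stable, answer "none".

128–245 m

Evaluate Δρ/ρ₀ = −αΔT + βΔS across each adjacent pair:
  125–128 m: −αΔT+βΔS = −(1.6 × 10⁻⁴)(-8.5)+(7.2 × 10⁻⁴)(-1.45) = 3.2 × 10⁻⁴ → stable
  128–245 m: −αΔT+βΔS = −(1.6 × 10⁻⁴)(+11.2)+(7.2 × 10⁻⁴)(+1.01) = -1.1 × 10⁻³ → UNSTABLE
The 128–245 m interval has Δρ < 0: lighter water underlies denser water.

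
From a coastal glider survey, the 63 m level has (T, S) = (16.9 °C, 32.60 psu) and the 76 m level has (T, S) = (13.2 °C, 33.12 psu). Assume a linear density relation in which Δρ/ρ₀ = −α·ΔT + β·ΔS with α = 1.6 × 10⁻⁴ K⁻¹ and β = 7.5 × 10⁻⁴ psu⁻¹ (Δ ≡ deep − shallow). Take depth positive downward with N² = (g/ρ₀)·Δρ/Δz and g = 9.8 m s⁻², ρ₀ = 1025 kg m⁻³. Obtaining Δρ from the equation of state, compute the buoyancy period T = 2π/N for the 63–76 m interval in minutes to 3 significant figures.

3.85 min

ΔT = -3.7 K, ΔS = +0.52 psu (deep − shallow).
Δρ/ρ₀ = −αΔT + βΔS = 5.92 × 10⁻⁴ + 3.90 × 10⁻⁴ = 9.82 × 10⁻⁴, so Δρ ≈ 1.007 kg m⁻³.
N² = (g/ρ₀)·Δρ/Δz = g·(Δρ/ρ₀)/Δz = 9.8 × 9.82 × 10⁻⁴ / 13 = 7.4028 × 10⁻⁴ s⁻².
N = √(7.4028 × 10⁻⁴) = 0.027208 rad s⁻¹ → T = 2π/N = 230.93 s = 3.8488 min ≈ 3.85 min.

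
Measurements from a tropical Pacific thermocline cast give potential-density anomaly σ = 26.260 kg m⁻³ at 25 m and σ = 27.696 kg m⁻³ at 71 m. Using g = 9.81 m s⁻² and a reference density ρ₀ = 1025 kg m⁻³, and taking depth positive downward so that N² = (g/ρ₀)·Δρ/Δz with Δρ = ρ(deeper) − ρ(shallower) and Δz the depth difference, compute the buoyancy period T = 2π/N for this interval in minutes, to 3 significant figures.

Δρ = 1027.696 − 1026.260 = 1.436 kg m⁻³ over Δz = 71 − 25 = 46 m.
N² = (9.81/1025) × (1.436/46) = 2.9877 × 10⁻⁴ s⁻².
N = √(2.9877 × 10⁻⁴) = 0.017285 rad s⁻¹, so T = 2π/N = 363.51 s = 6.0585 min ≈ 6.06 min.

6.06 min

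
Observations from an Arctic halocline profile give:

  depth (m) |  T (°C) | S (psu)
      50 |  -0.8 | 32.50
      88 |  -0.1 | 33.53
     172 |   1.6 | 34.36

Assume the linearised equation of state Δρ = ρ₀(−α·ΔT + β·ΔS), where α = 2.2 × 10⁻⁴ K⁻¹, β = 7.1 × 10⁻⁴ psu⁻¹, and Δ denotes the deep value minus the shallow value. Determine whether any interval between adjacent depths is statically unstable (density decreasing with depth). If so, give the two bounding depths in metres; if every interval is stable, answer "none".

none

Evaluate Δρ/ρ₀ = −αΔT + βΔS across each adjacent pair:
  50–88 m: −αΔT+βΔS = −(2.2 × 10⁻⁴)(+0.7)+(7.1 × 10⁻⁴)(+1.03) = 5.8 × 10⁻⁴ → stable
  88–172 m: −αΔT+βΔS = −(2.2 × 10⁻⁴)(+1.7)+(7.1 × 10⁻⁴)(+0.83) = 2.2 × 10⁻⁴ → stable
Every interval has Δρ > 0: the column is stably stratified throughout.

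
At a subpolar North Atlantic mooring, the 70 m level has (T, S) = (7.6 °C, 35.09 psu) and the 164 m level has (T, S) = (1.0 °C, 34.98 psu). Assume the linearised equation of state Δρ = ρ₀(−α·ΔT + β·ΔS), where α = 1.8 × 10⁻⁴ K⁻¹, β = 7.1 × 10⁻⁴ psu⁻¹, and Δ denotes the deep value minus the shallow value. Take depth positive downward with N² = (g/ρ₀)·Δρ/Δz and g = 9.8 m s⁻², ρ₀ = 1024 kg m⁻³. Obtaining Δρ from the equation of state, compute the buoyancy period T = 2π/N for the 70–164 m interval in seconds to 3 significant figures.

ΔT = -6.6 K, ΔS = -0.11 psu (deep − shallow).
Δρ/ρ₀ = −αΔT + βΔS = 1.188 × 10⁻³ − 7.81 × 10⁻⁵ = 1.1099 × 10⁻³, so Δρ ≈ 1.137 kg m⁻³.
N² = (g/ρ₀)·Δρ/Δz = g·(Δρ/ρ₀)/Δz = 9.8 × 1.1099 × 10⁻³ / 94 = 1.1571 × 10⁻⁴ s⁻².
N = √(1.1571 × 10⁻⁴) = 0.010757 rad s⁻¹ → T = 2π/N = 584.10 s ≈ 584 s.

584 s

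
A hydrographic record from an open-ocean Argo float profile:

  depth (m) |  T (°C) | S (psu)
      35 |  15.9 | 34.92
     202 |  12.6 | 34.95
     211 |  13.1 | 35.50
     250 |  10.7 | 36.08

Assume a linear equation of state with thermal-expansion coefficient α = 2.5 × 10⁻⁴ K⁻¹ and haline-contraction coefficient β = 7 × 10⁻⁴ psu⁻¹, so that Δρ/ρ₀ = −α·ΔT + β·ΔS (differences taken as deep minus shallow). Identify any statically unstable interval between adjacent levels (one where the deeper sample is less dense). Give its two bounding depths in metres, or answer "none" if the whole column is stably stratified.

none

Evaluate Δρ/ρ₀ = −αΔT + βΔS across each adjacent pair:
  35–202 m: −αΔT+βΔS = −(2.5 × 10⁻⁴)(-3.3)+(7 × 10⁻⁴)(+0.03) = 8.5 × 10⁻⁴ → stable
  202–211 m: −αΔT+βΔS = −(2.5 × 10⁻⁴)(+0.5)+(7 × 10⁻⁴)(+0.55) = 2.6 × 10⁻⁴ → stable
  211–250 m: −αΔT+βΔS = −(2.5 × 10⁻⁴)(-2.4)+(7 × 10⁻⁴)(+0.58) = 1.0 × 10⁻³ → stable
Every interval has Δρ > 0: the column is stably stratified throughout.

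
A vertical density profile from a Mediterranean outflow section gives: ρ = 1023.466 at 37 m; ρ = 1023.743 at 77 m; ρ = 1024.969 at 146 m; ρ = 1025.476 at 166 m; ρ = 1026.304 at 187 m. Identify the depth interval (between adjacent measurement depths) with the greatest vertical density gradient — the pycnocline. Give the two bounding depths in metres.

166–187 m

Compute the density gradient over each adjacent pair:
  37–77 m: Δρ/Δz = 0.277/40 = 6.9 × 10⁻³ kg m⁻⁴
  77–146 m: Δρ/Δz = 1.226/69 = 0.018 kg m⁻⁴
  146–166 m: Δρ/Δz = 0.507/20 = 0.025 kg m⁻⁴
  166–187 m: Δρ/Δz = 0.828/21 = 0.039 kg m⁻⁴
The largest gradient is in the 166–187 m interval — the pycnocline.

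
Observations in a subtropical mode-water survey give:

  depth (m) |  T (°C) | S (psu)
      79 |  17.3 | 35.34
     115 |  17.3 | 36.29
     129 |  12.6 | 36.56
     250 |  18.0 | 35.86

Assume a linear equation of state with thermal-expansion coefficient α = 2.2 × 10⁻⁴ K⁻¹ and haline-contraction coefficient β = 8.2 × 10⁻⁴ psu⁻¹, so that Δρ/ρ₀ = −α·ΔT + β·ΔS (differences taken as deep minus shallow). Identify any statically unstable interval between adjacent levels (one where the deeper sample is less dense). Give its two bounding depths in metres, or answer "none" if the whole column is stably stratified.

Evaluate Δρ/ρ₀ = −αΔT + βΔS across each adjacent pair:
  79–115 m: −αΔT+βΔS = −(2.2 × 10⁻⁴)(+0.0)+(8.2 × 10⁻⁴)(+0.95) = 7.8 × 10⁻⁴ → stable
  115–129 m: −αΔT+βΔS = −(2.2 × 10⁻⁴)(-4.7)+(8.2 × 10⁻⁴)(+0.27) = 1.3 × 10⁻³ → stable
  129–250 m: −αΔT+βΔS = −(2.2 × 10⁻⁴)(+5.4)+(8.2 × 10⁻⁴)(-0.70) = -1.8 × 10⁻³ → UNSTABLE
The 129–250 m interval has Δρ < 0: lighter water underlies denser water.

129–250 m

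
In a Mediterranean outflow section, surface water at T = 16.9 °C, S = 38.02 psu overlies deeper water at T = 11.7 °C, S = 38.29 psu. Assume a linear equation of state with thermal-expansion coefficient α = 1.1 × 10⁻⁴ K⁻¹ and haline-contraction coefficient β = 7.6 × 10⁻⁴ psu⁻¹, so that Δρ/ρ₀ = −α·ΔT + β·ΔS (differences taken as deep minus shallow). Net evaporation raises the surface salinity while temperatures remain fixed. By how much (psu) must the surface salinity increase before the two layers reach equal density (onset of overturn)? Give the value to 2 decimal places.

Neutral buoyancy requires −α(T_deep − T_surf) + β(S_deep − S_surf′) = 0.
S_surf′ = S_deep − (α/β)·ΔT = 38.29 − (1.1 × 10⁻⁴/7.6 × 10⁻⁴)·(-5.2) = 39.0426 psu.
Increase required: 39.0426 − 38.02 = 1.0226 psu.

1.02 psu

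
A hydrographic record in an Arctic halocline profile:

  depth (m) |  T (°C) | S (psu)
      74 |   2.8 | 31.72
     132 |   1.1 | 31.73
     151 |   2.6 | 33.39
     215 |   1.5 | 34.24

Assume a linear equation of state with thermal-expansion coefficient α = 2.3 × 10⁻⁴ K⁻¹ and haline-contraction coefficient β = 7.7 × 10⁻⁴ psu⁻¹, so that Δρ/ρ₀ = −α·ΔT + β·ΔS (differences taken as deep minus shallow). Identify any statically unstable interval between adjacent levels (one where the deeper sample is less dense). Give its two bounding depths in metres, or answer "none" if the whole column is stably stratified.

Evaluate Δρ/ρ₀ = −αΔT + βΔS across each adjacent pair:
  74–132 m: −αΔT+βΔS = −(2.3 × 10⁻⁴)(-1.7)+(7.7 × 10⁻⁴)(+0.01) = 4.0 × 10⁻⁴ → stable
  132–151 m: −αΔT+βΔS = −(2.3 × 10⁻⁴)(+1.5)+(7.7 × 10⁻⁴)(+1.66) = 9.3 × 10⁻⁴ → stable
  151–215 m: −αΔT+βΔS = −(2.3 × 10⁻⁴)(-1.1)+(7.7 × 10⁻⁴)(+0.85) = 9.1 × 10⁻⁴ → stable
Every interval has Δρ > 0: the column is stably stratified throughout.

none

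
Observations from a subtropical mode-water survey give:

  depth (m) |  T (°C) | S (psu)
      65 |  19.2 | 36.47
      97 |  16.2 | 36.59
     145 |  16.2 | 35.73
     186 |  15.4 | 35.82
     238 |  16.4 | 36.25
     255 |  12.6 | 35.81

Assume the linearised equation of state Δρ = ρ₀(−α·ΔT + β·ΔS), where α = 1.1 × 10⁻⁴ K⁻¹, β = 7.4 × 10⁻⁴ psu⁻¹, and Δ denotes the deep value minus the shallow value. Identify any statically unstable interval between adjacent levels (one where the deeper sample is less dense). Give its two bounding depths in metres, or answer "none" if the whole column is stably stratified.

Evaluate Δρ/ρ₀ = −αΔT + βΔS across each adjacent pair:
  65–97 m: −αΔT+βΔS = −(1.1 × 10⁻⁴)(-3.0)+(7.4 × 10⁻⁴)(+0.12) = 4.2 × 10⁻⁴ → stable
  97–145 m: −αΔT+βΔS = −(1.1 × 10⁻⁴)(+0.0)+(7.4 × 10⁻⁴)(-0.86) = -6.4 × 10⁻⁴ → UNSTABLE
  145–186 m: −αΔT+βΔS = −(1.1 × 10⁻⁴)(-0.8)+(7.4 × 10⁻⁴)(+0.09) = 1.5 × 10⁻⁴ → stable
  186–238 m: −αΔT+βΔS = −(1.1 × 10⁻⁴)(+1.0)+(7.4 × 10⁻⁴)(+0.43) = 2.1 × 10⁻⁴ → stable
  238–255 m: −αΔT+βΔS = −(1.1 × 10⁻⁴)(-3.8)+(7.4 × 10⁻⁴)(-0.44) = 9.2 × 10⁻⁵ → stable
The 97–145 m interval has Δρ < 0: lighter water underlies denser water.

97–145 m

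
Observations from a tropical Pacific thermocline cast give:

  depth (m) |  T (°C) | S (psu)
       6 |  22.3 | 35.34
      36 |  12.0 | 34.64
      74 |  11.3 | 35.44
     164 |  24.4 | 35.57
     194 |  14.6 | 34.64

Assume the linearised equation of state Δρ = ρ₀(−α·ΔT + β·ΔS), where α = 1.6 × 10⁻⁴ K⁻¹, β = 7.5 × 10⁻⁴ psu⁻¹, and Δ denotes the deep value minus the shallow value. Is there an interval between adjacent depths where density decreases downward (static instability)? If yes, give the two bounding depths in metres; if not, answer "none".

74–164 m

Evaluate Δρ/ρ₀ = −αΔT + βΔS across each adjacent pair:
  6–36 m: −αΔT+βΔS = −(1.6 × 10⁻⁴)(-10.3)+(7.5 × 10⁻⁴)(-0.70) = 1.1 × 10⁻³ → stable
  36–74 m: −αΔT+βΔS = −(1.6 × 10⁻⁴)(-0.7)+(7.5 × 10⁻⁴)(+0.80) = 7.1 × 10⁻⁴ → stable
  74–164 m: −αΔT+βΔS = −(1.6 × 10⁻⁴)(+13.1)+(7.5 × 10⁻⁴)(+0.13) = -2.0 × 10⁻³ → UNSTABLE
  164–194 m: −αΔT+βΔS = −(1.6 × 10⁻⁴)(-9.8)+(7.5 × 10⁻⁴)(-0.93) = 8.7 × 10⁻⁴ → stable
The 74–164 m interval has Δρ < 0: lighter water underlies denser water.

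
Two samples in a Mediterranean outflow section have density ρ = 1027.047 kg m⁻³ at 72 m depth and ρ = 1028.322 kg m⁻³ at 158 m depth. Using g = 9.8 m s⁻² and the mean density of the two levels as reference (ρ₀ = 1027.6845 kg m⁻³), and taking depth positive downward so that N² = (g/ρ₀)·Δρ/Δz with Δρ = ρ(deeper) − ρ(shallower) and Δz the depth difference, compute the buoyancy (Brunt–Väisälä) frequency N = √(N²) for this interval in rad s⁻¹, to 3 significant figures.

Δρ = 1028.322 − 1027.047 = 1.275 kg m⁻³ over Δz = 158 − 72 = 86 m.
N² = (9.8/1027.6845) × (1.275/86) = 1.4138 × 10⁻⁴ s⁻².
N = √(1.4138 × 10⁻⁴) = 0.011890 rad s⁻¹ ≈ 0.0119 rad s⁻¹.

0.0119 rad s⁻¹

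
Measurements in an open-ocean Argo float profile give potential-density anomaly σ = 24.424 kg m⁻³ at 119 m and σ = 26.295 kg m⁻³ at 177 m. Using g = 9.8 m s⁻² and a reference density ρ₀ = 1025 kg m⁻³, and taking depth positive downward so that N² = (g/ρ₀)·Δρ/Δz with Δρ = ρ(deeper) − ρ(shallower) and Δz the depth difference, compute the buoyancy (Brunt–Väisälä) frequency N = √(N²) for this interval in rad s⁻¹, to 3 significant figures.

Δρ = 1026.295 − 1024.424 = 1.871 kg m⁻³ over Δz = 177 − 119 = 58 m.
N² = (9.8/1025) × (1.871/58) = 3.0842 × 10⁻⁴ s⁻².
N = √(3.0842 × 10⁻⁴) = 0.017562 rad s⁻¹ ≈ 0.0176 rad s⁻¹.

0.0176 rad s⁻¹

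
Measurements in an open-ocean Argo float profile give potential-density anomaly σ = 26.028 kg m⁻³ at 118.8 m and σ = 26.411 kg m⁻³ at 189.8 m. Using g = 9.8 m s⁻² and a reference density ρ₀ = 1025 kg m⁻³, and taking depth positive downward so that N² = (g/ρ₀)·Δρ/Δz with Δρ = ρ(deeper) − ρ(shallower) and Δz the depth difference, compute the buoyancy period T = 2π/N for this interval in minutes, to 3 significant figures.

Δρ = 1026.411 − 1026.028 = 0.383 kg m⁻³ over Δz = 189.8 − 118.8 = 71 m.
N² = (9.8/1025) × (0.383/71) = 5.1575 × 10⁻⁵ s⁻².
N = √(5.1575 × 10⁻⁵) = 7.1816 × 10⁻³ rad s⁻¹, so T = 2π/N = 874.90 s = 14.582 min ≈ 14.6 min.

14.6 min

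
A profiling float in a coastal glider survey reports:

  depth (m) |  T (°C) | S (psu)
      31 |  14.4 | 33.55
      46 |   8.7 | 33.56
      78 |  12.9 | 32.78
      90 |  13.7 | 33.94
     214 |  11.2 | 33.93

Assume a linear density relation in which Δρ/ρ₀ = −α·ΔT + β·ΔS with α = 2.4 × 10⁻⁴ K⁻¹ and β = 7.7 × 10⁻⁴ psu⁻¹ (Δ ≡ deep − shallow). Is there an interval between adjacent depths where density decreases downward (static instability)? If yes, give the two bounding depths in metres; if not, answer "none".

Evaluate Δρ/ρ₀ = −αΔT + βΔS across each adjacent pair:
  31–46 m: −αΔT+βΔS = −(2.4 × 10⁻⁴)(-5.7)+(7.7 × 10⁻⁴)(+0.01) = 1.4 × 10⁻³ → stable
  46–78 m: −αΔT+βΔS = −(2.4 × 10⁻⁴)(+4.2)+(7.7 × 10⁻⁴)(-0.78) = -1.6 × 10⁻³ → UNSTABLE
  78–90 m: −αΔT+βΔS = −(2.4 × 10⁻⁴)(+0.8)+(7.7 × 10⁻⁴)(+1.16) = 7.0 × 10⁻⁴ → stable
  90–214 m: −αΔT+βΔS = −(2.4 × 10⁻⁴)(-2.5)+(7.7 × 10⁻⁴)(-0.01) = 5.9 × 10⁻⁴ → stable
The 46–78 m interval has Δρ < 0: lighter water underlies denser water.

46–78 m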